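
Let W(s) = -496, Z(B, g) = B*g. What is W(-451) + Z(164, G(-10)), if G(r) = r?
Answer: -2136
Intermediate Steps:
W(-451) + Z(164, G(-10)) = -496 + 164*(-10) = -496 - 1640 = -2136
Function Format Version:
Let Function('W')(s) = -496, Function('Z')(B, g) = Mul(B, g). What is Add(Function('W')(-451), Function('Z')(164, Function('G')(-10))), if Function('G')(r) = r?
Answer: -2136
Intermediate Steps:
Add(Function('W')(-451), Function('Z')(164, Function('G')(-10))) = Add(-496, Mul(164, -10)) = Add(-496, -1640) = -2136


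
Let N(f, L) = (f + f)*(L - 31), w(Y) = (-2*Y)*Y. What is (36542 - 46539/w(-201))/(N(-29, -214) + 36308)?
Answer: 328079247/453550604 ≈ 0.72336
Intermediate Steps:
w(Y) = -2*Y²
N(f, L) = 2*f*(-31 + L) (N(f, L) = (2*f)*(-31 + L) = 2*f*(-31 + L))
(36542 - 46539/w(-201))/(N(-29, -214) + 36308) = (36542 - 46539/((-2*(-201)²)))/(2*(-29)*(-31 - 214) + 36308) = (36542 - 46539/((-2*40401)))/(2*(-29)*(-245) + 36308) = (36542 - 46539/(-80802))/(14210 + 36308) = (36542 - 46539*(-1/80802))/50518 = (36542 + 5171/8978)*(1/50518) = (328079247/8978)*(1/50518) = 328079247/453550604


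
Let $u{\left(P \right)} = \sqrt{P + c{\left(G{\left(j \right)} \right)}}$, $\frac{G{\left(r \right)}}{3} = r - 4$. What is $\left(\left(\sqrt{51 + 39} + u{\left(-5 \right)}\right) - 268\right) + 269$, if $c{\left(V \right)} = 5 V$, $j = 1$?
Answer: $1 + 3 \sqrt{10} + 5 i \sqrt{2} \approx 10.487 + 7.0711 i$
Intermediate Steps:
$G{\left(r \right)} = -12 + 3 r$ ($G{\left(r \right)} = 3 \left(r - 4\right) = 3 \left(-4 + r\right) = -12 + 3 r$)
$u{\left(P \right)} = \sqrt{-45 + P}$ ($u{\left(P \right)} = \sqrt{P + 5 \left(-12 + 3 \cdot 1\right)} = \sqrt{P + 5 \left(-12 + 3\right)} = \sqrt{P + 5 \left(-9\right)} = \sqrt{P - 45} = \sqrt{-45 + P}$)
$\left(\left(\sqrt{51 + 39} + u{\left(-5 \right)}\right) - 268\right) + 269 = \left(\left(\sqrt{51 + 39} + \sqrt{-45 - 5}\right) - 268\right) + 269 = \left(\left(\sqrt{90} + \sqrt{-50}\right) - 268\right) + 269 = \left(\left(3 \sqrt{10} + 5 i \sqrt{2}\right) - 268\right) + 269 = \left(-268 + 3 \sqrt{10} + 5 i \sqrt{2}\right) + 269 = 1 + 3 \sqrt{10} + 5 i \sqrt{2}$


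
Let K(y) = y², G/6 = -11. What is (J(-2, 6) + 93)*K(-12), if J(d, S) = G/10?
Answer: 62208/5 ≈ 12442.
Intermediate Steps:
G = -66 (G = 6*(-11) = -66)
J(d, S) = -33/5 (J(d, S) = -66/10 = -66*⅒ = -33/5)
(J(-2, 6) + 93)*K(-12) = (-33/5 + 93)*(-12)² = (432/5)*144 = 62208/5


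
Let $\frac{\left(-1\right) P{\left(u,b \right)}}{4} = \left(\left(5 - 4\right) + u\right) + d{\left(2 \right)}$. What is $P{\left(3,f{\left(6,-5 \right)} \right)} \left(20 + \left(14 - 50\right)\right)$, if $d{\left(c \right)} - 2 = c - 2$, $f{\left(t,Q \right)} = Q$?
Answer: $384$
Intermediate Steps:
$d{\left(c \right)} = c$ ($d{\left(c \right)} = 2 + \left(c - 2\right) = 2 + \left(-2 + c\right) = c$)
$P{\left(u,b \right)} = -12 - 4 u$ ($P{\left(u,b \right)} = - 4 \left(\left(\left(5 - 4\right) + u\right) + 2\right) = - 4 \left(\left(1 + u\right) + 2\right) = - 4 \left(3 + u\right) = -12 - 4 u$)
$P{\left(3,f{\left(6,-5 \right)} \right)} \left(20 + \left(14 - 50\right)\right) = \left(-12 - 12\right) \left(20 + \left(14 - 50\right)\right) = - 24 \left(20 - 36\right) = \left(-24\right) \left(-16\right) = 384$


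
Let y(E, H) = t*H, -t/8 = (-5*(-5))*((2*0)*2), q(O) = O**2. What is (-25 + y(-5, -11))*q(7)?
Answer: -1225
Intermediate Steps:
t = 0 (t = -8*(-5*(-5))*(2*0)*2 = -200*0*2 = -200*0 = -8*0 = 0)
y(E, H) = 0 (y(E, H) = 0*H = 0)
(-25 + y(-5, -11))*q(7) = (-25 + 0)*7**2 = -25*49 = -1225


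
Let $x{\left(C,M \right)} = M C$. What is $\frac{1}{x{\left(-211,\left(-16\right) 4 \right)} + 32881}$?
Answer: $\frac{1}{46385} \approx 2.1559 \cdot 10^{-5}$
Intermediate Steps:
$x{\left(C,M \right)} = C M$
$\frac{1}{x{\left(-211,\left(-16\right) 4 \right)} + 32881} = \frac{1}{- 211 \left(\left(-16\right) 4\right) + 32881} = \frac{1}{\left(-211\right) \left(-64\right) + 32881} = \frac{1}{13504 + 32881} = \frac{1}{46385}$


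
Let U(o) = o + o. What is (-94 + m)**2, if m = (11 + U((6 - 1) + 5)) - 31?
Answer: 8836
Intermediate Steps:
U(o) = 2*o
m = 0 (m = (11 + 2*((6 - 1) + 5)) - 31 = (11 + 2*(5 + 5)) - 31 = (11 + 2*10) - 31 = (11 + 20) - 31 = 31 - 31 = 0)
(-94 + m)**2 = (-94 + 0)**2 = (-94)**2 = 8836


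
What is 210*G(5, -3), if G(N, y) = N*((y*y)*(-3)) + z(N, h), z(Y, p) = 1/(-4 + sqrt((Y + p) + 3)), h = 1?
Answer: -28560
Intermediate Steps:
z(Y, p) = 1/(-4 + sqrt(3 + Y + p))
G(N, y) = 1/(-4 + sqrt(4 + N)) - 3*N*y**2 (G(N, y) = N*((y*y)*(-3)) + 1/(-4 + sqrt(3 + N + 1)) = N*(y**2*(-3)) + 1/(-4 + sqrt(4 + N)) = N*(-3*y**2) + 1/(-4 + sqrt(4 + N)) = -3*N*y**2 + 1/(-4 + sqrt(4 + N)) = 1/(-4 + sqrt(4 + N)) - 3*N*y**2)
210*G(5, -3) = 210*((1 - 3*5*(-3)**2*(-4 + sqrt(4 + 5)))/(-4 + sqrt(4 + 5))) = 210*((1 - 3*5*9*(-4 + sqrt(9)))/(-4 + sqrt(9))) = 210*((1 - 3*5*9*(-4 + 3))/(-4 + 3)) = 210*((1 - 3*5*9*(-1))/(-1)) = 210*(-(1 + 135)) = 210*(-1*136) = 210*(-136) = -28560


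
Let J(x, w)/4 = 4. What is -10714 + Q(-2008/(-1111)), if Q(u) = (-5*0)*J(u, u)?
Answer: -10714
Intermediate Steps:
J(x, w) = 16 (J(x, w) = 4*4 = 16)
Q(u) = 0 (Q(u) = -5*0*16 = 0*16 = 0)
-10714 + Q(-2008/(-1111)) = -10714 + 0 = -10714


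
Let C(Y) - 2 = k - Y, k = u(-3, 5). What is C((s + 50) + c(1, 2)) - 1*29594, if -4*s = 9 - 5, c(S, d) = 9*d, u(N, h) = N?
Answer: -29662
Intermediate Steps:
s = -1 (s = -(9 - 5)/4 = -¼*4 = -1)
k = -3
C(Y) = -1 - Y (C(Y) = 2 + (-3 - Y) = -1 - Y)
C((s + 50) + c(1, 2)) - 1*29594 = (-1 - ((-1 + 50) + 9*2)) - 1*29594 = (-1 - (49 + 18)) - 29594 = (-1 - 1*67) - 29594 = (-1 - 67) - 29594 = -68 - 29594 = -29662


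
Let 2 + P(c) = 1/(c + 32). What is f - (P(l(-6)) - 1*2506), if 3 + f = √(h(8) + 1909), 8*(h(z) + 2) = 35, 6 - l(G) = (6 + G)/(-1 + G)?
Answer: 95189/38 + 3*√3398/4 ≈ 2548.7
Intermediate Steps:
l(G) = 6 - (6 + G)/(-1 + G)
h(z) = 19/8 (h(z) = -2 + (⅛)*35 = -2 + 35/8 = 19/8)
P(c) = -2 + 1/(32 + c) (P(c) = -2 + 1/(c + 32) = -2 + 1/(32 + c))
f = -3 + 3*√3398/4 (f = -3 + √(19/8 + 1909) = -3 + √(15291/8) = -3 + 3*√3398/4 ≈ 40.719)
f - (P(l(-6)) - 1*2506) = (-3 + 3*√3398/4) - ((-63 - 2*(-12 + 5*(-6))/(-1 - 6))/(32 + (-12 + 5*(-6))/(-1 - 6)) - 1*2506) = (-3 + 3*√3398/4) - ((-63 - 2*(-12 - 30)/(-7))/(32 + (-12 - 30)/(-7)) - 2506) = (-3 + 3*√3398/4) - ((-63 - (-2)*(-42)/7)/(32 - ⅐*(-42)) - 2506) = (-3 + 3*√3398/4) - ((-63 - 2*6)/(32 + 6) - 2506) = (-3 + 3*√3398/4) - ((-63 - 12)/38 - 2506) = (-3 + 3*√3398/4) - ((1/38)*(-75) - 2506) = (-3 + 3*√3398/4) - (-75/38 - 2506) = (-3 + 3*√3398/4) - 1*(-95303/38) = (-3 + 3*√3398/4) + 95303/38 = 95189/38 + 3*√3398/4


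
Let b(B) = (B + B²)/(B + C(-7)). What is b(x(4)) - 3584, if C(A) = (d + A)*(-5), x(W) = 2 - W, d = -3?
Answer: -86015/24 ≈ -3584.0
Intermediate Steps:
C(A) = 15 - 5*A (C(A) = (-3 + A)*(-5) = 15 - 5*A)
b(B) = (B + B²)/(50 + B) (b(B) = (B + B²)/(B + (15 - 5*(-7))) = (B + B²)/(B + (15 + 35)) = (B + B²)/(B + 50) = (B + B²)/(50 + B))
b(x(4)) - 3584 = (2 - 1*4)*(1 + (2 - 1*4))/(50 + (2 - 1*4)) - 3584 = (2 - 4)*(1 + (2 - 4))/(50 + (2 - 4)) - 3584 = -2*(1 - 2)/(50 - 2) - 3584 = -2*(-1)/48 - 3584 = -2*1/48*(-1) - 3584 = 1/24 - 3584 = -86015/24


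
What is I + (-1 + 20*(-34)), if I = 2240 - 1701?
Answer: -142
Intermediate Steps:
I = 539
I + (-1 + 20*(-34)) = 539 + (-1 + 20*(-34)) = 539 + (-1 - 680) = 539 - 681 = -142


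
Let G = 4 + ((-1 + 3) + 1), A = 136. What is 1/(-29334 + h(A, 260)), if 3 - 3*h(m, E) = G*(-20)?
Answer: -3/87859 ≈ -3.4146e-5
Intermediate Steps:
G = 7 (G = 4 + (2 + 1) = 4 + 3 = 7)
h(m, E) = 143/3 (h(m, E) = 1 - 7*(-20)/3 = 1 - 1/3*(-140) = 1 + 140/3 = 143/3)
1/(-29334 + h(A, 260)) = 1/(-29334 + 143/3) = 1/(-87859/3) = -3/87859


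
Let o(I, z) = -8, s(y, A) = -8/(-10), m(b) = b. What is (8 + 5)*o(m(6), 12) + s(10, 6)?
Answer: -516/5 ≈ -103.20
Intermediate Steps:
s(y, A) = ⅘ (s(y, A) = -8*(-⅒) = ⅘)
(8 + 5)*o(m(6), 12) + s(10, 6) = (8 + 5)*(-8) + ⅘ = 13*(-8) + ⅘ = -104 + ⅘ = -516/5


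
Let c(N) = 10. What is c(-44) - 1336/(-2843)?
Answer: 29766/2843 ≈ 10.470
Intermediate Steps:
c(-44) - 1336/(-2843) = 10 - 1336/(-2843) = 10 - 1336*(-1)/2843 = 10 - 1*(-1336/2843) = 10 + 1336/2843 = 29766/2843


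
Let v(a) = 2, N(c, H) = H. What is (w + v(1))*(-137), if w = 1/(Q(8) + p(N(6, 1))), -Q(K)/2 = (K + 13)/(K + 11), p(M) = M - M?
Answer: -8905/42 ≈ -212.02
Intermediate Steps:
p(M) = 0
Q(K) = -2*(13 + K)/(11 + K) (Q(K) = -2*(K + 13)/(K + 11) = -2*(13 + K)/(11 + K))
w = -19/42 (w = 1/(2*(-13 - 1*8)/(11 + 8) + 0) = 1/(2*(-13 - 8)/19 + 0) = 1/(2*(1/19)*(-21) + 0) = 1/(-42/19 + 0) = 1/(-42/19) = -19/42 ≈ -0.45238)
(w + v(1))*(-137) = (-19/42 + 2)*(-137) = (65/42)*(-137) = -8905/42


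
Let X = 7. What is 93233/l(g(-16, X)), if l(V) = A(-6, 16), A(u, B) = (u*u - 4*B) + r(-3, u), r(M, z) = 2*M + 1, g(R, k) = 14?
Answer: -93233/33 ≈ -2825.2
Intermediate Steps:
r(M, z) = 1 + 2*M
A(u, B) = -5 + u**2 - 4*B (A(u, B) = (u*u - 4*B) + (1 + 2*(-3)) = (u**2 - 4*B) + (1 - 6) = (u**2 - 4*B) - 5 = -5 + u**2 - 4*B)
l(V) = -33 (l(V) = -5 + (-6)**2 - 4*16 = -5 + 36 - 64 = -33)
93233/l(g(-16, X)) = 93233/(-33) = 93233*(-1/33) = -93233/33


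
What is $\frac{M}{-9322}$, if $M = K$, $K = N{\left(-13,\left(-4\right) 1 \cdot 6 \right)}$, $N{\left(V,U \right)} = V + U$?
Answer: $\frac{37}{9322} \approx 0.0039691$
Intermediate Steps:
$N{\left(V,U \right)} = U + V$
$K = -37$ ($K = \left(-4\right) 1 \cdot 6 - 13 = \left(-4\right) 6 - 13 = -24 - 13 = -37$)
$M = -37$
$\frac{M}{-9322} = - \frac{37}{-9322} = \left(-37\right) \left(- \frac{1}{9322}\right) = \frac{37}{9322}$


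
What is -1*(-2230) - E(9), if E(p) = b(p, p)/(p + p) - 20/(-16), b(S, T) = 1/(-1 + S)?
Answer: 320939/144 ≈ 2228.7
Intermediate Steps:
E(p) = 5/4 + 1/(2*p*(-1 + p)) (E(p) = 1/((-1 + p)*(p + p)) - 20/(-16) = 1/((-1 + p)*((2*p))) - 20*(-1/16) = (1/(2*p))/(-1 + p) + 5/4 = 1/(2*p*(-1 + p)) + 5/4 = 5/4 + 1/(2*p*(-1 + p)))
-1*(-2230) - E(9) = -1*(-2230) - (2 + 5*9*(-1 + 9))/(4*9*(-1 + 9)) = 2230 - (2 + 5*9*8)/(4*9*8) = 2230 - (2 + 360)/(4*9*8) = 2230 - 362/(4*9*8) = 2230 - 1*181/144 = 2230 - 181/144 = 320939/144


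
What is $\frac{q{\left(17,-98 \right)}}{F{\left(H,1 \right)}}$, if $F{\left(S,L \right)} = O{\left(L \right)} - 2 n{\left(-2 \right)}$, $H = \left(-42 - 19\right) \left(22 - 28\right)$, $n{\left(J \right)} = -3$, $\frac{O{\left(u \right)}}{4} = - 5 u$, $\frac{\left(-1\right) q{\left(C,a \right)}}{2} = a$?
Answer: $-14$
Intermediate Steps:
$q{\left(C,a \right)} = - 2 a$
$O{\left(u \right)} = - 20 u$ ($O{\left(u \right)} = 4 \left(- 5 u\right) = - 20 u$)
$H = 366$ ($H = \left(-61\right) \left(-6\right) = 366$)
$F{\left(S,L \right)} = 6 - 20 L$ ($F{\left(S,L \right)} = - 20 L - -6 = - 20 L + 6 = 6 - 20 L$)
$\frac{q{\left(17,-98 \right)}}{F{\left(H,1 \right)}} = \frac{\left(-2\right) \left(-98\right)}{6 - 20} = \frac{196}{6 - 20} = \frac{196}{-14} = 196 \left(- \frac{1}{14}\right) = -14$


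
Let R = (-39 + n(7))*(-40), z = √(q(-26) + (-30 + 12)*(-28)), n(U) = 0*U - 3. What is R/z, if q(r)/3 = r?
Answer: 280*√426/71 ≈ 81.396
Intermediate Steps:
q(r) = 3*r
n(U) = -3 (n(U) = 0 - 3 = -3)
z = √426 (z = √(3*(-26) + (-30 + 12)*(-28)) = √(-78 - 18*(-28)) = √(-78 + 504) = √426 ≈ 20.640)
R = 1680 (R = (-39 - 3)*(-40) = -42*(-40) = 1680)
R/z = 1680/(√426) = 1680*(√426/426) = 280*√426/71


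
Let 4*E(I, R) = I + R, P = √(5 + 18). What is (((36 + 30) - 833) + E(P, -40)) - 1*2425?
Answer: -3202 + √23/4 ≈ -3200.8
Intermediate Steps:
P = √23 ≈ 4.7958
E(I, R) = I/4 + R/4 (E(I, R) = (I + R)/4 = I/4 + R/4)
(((36 + 30) - 833) + E(P, -40)) - 1*2425 = (((36 + 30) - 833) + (√23/4 + (¼)*(-40))) - 1*2425 = ((66 - 833) + (√23/4 - 10)) - 2425 = (-767 + (-10 + √23/4)) - 2425 = (-777 + √23/4) - 2425 = -3202 + √23/4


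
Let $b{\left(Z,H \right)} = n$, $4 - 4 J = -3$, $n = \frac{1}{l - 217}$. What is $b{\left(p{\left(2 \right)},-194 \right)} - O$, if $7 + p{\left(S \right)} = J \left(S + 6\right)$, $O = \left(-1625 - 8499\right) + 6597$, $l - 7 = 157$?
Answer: $\frac{186930}{53} \approx 3527.0$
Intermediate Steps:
$l = 164$ ($l = 7 + 157 = 164$)
$n = - \frac{1}{53}$ ($n = \frac{1}{164 - 217} = \frac{1}{-53} = - \frac{1}{53} \approx -0.018868$)
$O = -3527$ ($O = -10124 + 6597 = -3527$)
$J = \frac{7}{4}$ ($J = 1 - - \frac{3}{4} = 1 + \frac{3}{4} = \frac{7}{4} \approx 1.75$)
$p{\left(S \right)} = \frac{7}{2} + \frac{7 S}{4}$ ($p{\left(S \right)} = -7 + \frac{7 \left(S + 6\right)}{4} = -7 + \frac{7 \left(6 + S\right)}{4} = -7 + \left(\frac{21}{2} + \frac{7 S}{4}\right) = \frac{7}{2} + \frac{7 S}{4}$)
$b{\left(Z,H \right)} = - \frac{1}{53}$
$b{\left(p{\left(2 \right)},-194 \right)} - O = - \frac{1}{53} - -3527 = - \frac{1}{53} + 3527 = \frac{186930}{53}$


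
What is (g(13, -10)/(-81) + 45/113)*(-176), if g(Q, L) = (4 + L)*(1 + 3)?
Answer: -372944/3051 ≈ -122.24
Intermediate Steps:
g(Q, L) = 16 + 4*L (g(Q, L) = (4 + L)*4 = 16 + 4*L)
(g(13, -10)/(-81) + 45/113)*(-176) = ((16 + 4*(-10))/(-81) + 45/113)*(-176) = ((16 - 40)*(-1/81) + 45*(1/113))*(-176) = (-24*(-1/81) + 45/113)*(-176) = (8/27 + 45/113)*(-176) = (2119/3051)*(-176) = -372944/3051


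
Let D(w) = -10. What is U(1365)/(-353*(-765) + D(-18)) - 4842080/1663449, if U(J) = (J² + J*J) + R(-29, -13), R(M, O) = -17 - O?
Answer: 4891221799454/449189450715 ≈ 10.889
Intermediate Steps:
U(J) = -4 + 2*J² (U(J) = (J² + J*J) + (-17 - 1*(-13)) = (J² + J²) + (-17 + 13) = 2*J² - 4 = -4 + 2*J²)
U(1365)/(-353*(-765) + D(-18)) - 4842080/1663449 = (-4 + 2*1365²)/(-353*(-765) - 10) - 4842080/1663449 = (-4 + 2*1863225)/(270045 - 10) - 4842080*1/1663449 = (-4 + 3726450)/270035 - 4842080/1663449 = 3726446*(1/270035) - 4842080/1663449 = 3726446/270035 - 4842080/1663449 = 4891221799454/449189450715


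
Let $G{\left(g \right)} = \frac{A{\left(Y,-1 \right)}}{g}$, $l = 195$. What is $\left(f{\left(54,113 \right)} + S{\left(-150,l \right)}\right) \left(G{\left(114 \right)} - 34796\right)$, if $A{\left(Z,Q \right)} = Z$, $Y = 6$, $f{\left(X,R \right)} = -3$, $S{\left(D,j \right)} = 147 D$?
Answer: $\frac{14579745519}{19} \approx 7.6735 \cdot 10^{8}$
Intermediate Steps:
$G{\left(g \right)} = \frac{6}{g}$
$\left(f{\left(54,113 \right)} + S{\left(-150,l \right)}\right) \left(G{\left(114 \right)} - 34796\right) = \left(-3 + 147 \left(-150\right)\right) \left(\frac{6}{114} - 34796\right) = \left(-3 - 22050\right) \left(6 \cdot \frac{1}{114} - 34796\right) = - 22053 \left(\frac{1}{19} - 34796\right) = \left(-22053\right) \left(- \frac{661123}{19}\right) = \frac{14579745519}{19}$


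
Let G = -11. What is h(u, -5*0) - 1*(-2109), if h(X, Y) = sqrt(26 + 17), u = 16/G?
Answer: 2109 + sqrt(43) ≈ 2115.6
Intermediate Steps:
u = -16/11 (u = 16/(-11) = 16*(-1/11) = -16/11 ≈ -1.4545)
h(X, Y) = sqrt(43)
h(u, -5*0) - 1*(-2109) = sqrt(43) - 1*(-2109) = sqrt(43) + 2109 = 2109 + sqrt(43)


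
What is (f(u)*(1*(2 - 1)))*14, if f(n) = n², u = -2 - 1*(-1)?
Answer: 14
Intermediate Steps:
u = -1 (u = -2 + 1 = -1)
(f(u)*(1*(2 - 1)))*14 = ((-1)²*(1*(2 - 1)))*14 = (1*(1*1))*14 = (1*1)*14 = 1*14 = 14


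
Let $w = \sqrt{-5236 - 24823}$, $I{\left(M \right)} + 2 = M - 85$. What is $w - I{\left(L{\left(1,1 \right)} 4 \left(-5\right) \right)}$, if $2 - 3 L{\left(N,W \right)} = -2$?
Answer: $\frac{341}{3} + i \sqrt{30059} \approx 113.67 + 173.38 i$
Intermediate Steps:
$L{\left(N,W \right)} = \frac{4}{3}$ ($L{\left(N,W \right)} = \frac{2}{3} - - \frac{2}{3} = \frac{2}{3} + \frac{2}{3} = \frac{4}{3}$)
$I{\left(M \right)} = -87 + M$ ($I{\left(M \right)} = -2 + \left(M - 85\right) = -2 + \left(-85 + M\right) = -87 + M$)
$w = i \sqrt{30059}$ ($w = \sqrt{-30059} = i \sqrt{30059} \approx 173.38 i$)
$w - I{\left(L{\left(1,1 \right)} 4 \left(-5\right) \right)} = i \sqrt{30059} - \left(-87 + \frac{4}{3} \cdot 4 \left(-5\right)\right) = i \sqrt{30059} - \left(-87 + \frac{16}{3} \left(-5\right)\right) = i \sqrt{30059} - \left(-87 - \frac{80}{3}\right) = i \sqrt{30059} - - \frac{341}{3} = i \sqrt{30059} + \frac{341}{3} = \frac{341}{3} + i \sqrt{30059}$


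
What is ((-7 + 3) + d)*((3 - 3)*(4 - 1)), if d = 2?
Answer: 0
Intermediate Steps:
((-7 + 3) + d)*((3 - 3)*(4 - 1)) = ((-7 + 3) + 2)*((3 - 3)*(4 - 1)) = (-4 + 2)*(0*3) = -2*0 = 0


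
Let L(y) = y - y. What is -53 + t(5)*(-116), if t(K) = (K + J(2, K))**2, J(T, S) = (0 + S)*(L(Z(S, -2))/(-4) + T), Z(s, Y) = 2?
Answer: -26153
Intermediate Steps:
L(y) = 0
J(T, S) = S*T (J(T, S) = (0 + S)*(0/(-4) + T) = S*(0*(-1/4) + T) = S*(0 + T) = S*T)
t(K) = 9*K**2 (t(K) = (K + K*2)**2 = (K + 2*K)**2 = (3*K)**2 = 9*K**2)
-53 + t(5)*(-116) = -53 + (9*5**2)*(-116) = -53 + (9*25)*(-116) = -53 + 225*(-116) = -53 - 26100 = -26153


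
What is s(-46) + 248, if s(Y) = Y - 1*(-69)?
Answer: 271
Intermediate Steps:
s(Y) = 69 + Y (s(Y) = Y + 69 = 69 + Y)
s(-46) + 248 = (69 - 46) + 248 = 23 + 248 = 271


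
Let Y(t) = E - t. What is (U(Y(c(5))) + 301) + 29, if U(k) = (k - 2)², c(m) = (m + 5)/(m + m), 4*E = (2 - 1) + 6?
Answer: 5305/16 ≈ 331.56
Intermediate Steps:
E = 7/4 (E = ((2 - 1) + 6)/4 = (1 + 6)/4 = (¼)*7 = 7/4 ≈ 1.7500)
c(m) = (5 + m)/(2*m) (c(m) = (5 + m)/((2*m)) = (5 + m)*(1/(2*m)) = (5 + m)/(2*m))
Y(t) = 7/4 - t
U(k) = (-2 + k)²
(U(Y(c(5))) + 301) + 29 = ((-2 + (7/4 - (5 + 5)/(2*5)))² + 301) + 29 = ((-2 + (7/4 - 10/(2*5)))² + 301) + 29 = ((-2 + (7/4 - 1*1))² + 301) + 29 = ((-2 + (7/4 - 1))² + 301) + 29 = ((-2 + ¾)² + 301) + 29 = ((-5/4)² + 301) + 29 = (25/16 + 301) + 29 = 4841/16 + 29 = 5305/16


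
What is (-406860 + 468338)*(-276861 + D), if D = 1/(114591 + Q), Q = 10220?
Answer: -2124390627043060/124811 ≈ -1.7021e+10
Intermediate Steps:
D = 1/124811 (D = 1/(114591 + 10220) = 1/124811 ≈ 8.0121e-6)
(-406860 + 468338)*(-276861 + D) = (-406860 + 468338)*(-276861 + 1/124811) = 61478*(-34555298270/124811) = -2124390627043060/124811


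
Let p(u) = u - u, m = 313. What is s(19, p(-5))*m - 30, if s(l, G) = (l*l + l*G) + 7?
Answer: 115154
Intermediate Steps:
p(u) = 0
s(l, G) = 7 + l**2 + G*l (s(l, G) = (l**2 + G*l) + 7 = 7 + l**2 + G*l)
s(19, p(-5))*m - 30 = (7 + 19**2 + 0*19)*313 - 30 = (7 + 361 + 0)*313 - 30 = 368*313 - 30 = 115184 - 30 = 115154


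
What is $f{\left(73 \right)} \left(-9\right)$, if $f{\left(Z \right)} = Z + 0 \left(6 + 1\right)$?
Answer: $-657$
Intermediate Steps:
$f{\left(Z \right)} = Z$ ($f{\left(Z \right)} = Z + 0 \cdot 7 = Z + 0 = Z$)
$f{\left(73 \right)} \left(-9\right) = 73 \left(-9\right) = -657$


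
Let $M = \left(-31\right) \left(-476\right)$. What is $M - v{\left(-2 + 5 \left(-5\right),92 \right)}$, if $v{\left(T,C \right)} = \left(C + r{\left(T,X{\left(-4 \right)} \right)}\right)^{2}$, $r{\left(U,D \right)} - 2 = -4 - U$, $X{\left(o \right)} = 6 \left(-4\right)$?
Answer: $1067$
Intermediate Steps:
$X{\left(o \right)} = -24$
$r{\left(U,D \right)} = -2 - U$ ($r{\left(U,D \right)} = 2 - \left(4 + U\right) = -2 - U$)
$M = 14756$
$v{\left(T,C \right)} = \left(-2 + C - T\right)^{2}$ ($v{\left(T,C \right)} = \left(C - \left(2 + T\right)\right)^{2} = \left(-2 + C - T\right)^{2}$)
$M - v{\left(-2 + 5 \left(-5\right),92 \right)} = 14756 - \left(2 + \left(-2 + 5 \left(-5\right)\right) - 92\right)^{2} = 14756 - \left(2 - 27 - 92\right)^{2} = 14756 - \left(-117\right)^{2} = 14756 - 13689 = 1067$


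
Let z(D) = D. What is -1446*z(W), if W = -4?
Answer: 5784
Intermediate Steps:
-1446*z(W) = -1446*(-4) = 5784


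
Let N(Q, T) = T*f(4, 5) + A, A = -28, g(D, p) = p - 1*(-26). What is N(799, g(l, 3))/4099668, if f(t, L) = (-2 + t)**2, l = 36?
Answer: 22/1024917 ≈ 2.1465e-5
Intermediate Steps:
g(D, p) = 26 + p (g(D, p) = p + 26 = 26 + p)
N(Q, T) = -28 + 4*T (N(Q, T) = T*(-2 + 4)**2 - 28 = T*2**2 - 28 = T*4 - 28 = 4*T - 28 = -28 + 4*T)
N(799, g(l, 3))/4099668 = (-28 + 4*(26 + 3))/4099668 = (-28 + 4*29)*(1/4099668) = (-28 + 116)*(1/4099668) = 88*(1/4099668) = 22/1024917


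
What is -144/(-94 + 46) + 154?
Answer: 157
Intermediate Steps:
-144/(-94 + 46) + 154 = -144/(-48) + 154 = -144*(-1/48) + 154 = 3 + 154 = 157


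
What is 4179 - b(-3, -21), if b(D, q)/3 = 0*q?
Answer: 4179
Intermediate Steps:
b(D, q) = 0 (b(D, q) = 3*(0*q) = 3*0 = 0)
4179 - b(-3, -21) = 4179 - 1*0 = 4179 + 0 = 4179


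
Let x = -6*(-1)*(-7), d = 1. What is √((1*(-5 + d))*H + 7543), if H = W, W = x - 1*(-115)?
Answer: √7251 ≈ 85.153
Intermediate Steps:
x = -42 (x = 6*(-7) = -42)
W = 73 (W = -42 - 1*(-115) = -42 + 115 = 73)
H = 73
√((1*(-5 + d))*H + 7543) = √((1*(-5 + 1))*73 + 7543) = √((1*(-4))*73 + 7543) = √(-4*73 + 7543) = √(-292 + 7543) = √7251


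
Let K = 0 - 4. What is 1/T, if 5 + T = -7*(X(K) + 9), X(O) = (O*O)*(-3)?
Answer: 1/268 ≈ 0.0037313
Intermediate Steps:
K = -4
X(O) = -3*O**2 (X(O) = O**2*(-3) = -3*O**2)
T = 268 (T = -5 - 7*(-3*(-4)**2 + 9) = -5 - 7*(-3*16 + 9) = -5 - 7*(-48 + 9) = -5 - 7*(-39) = -5 + 273 = 268)
1/T = 1/268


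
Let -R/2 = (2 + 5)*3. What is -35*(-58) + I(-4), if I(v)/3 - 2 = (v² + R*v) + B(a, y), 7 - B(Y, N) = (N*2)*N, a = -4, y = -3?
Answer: 2555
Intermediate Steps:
R = -42 (R = -2*(2 + 5)*3 = -14*3 = -2*21 = -42)
B(Y, N) = 7 - 2*N² (B(Y, N) = 7 - N*2*N = 7 - 2*N*N = 7 - 2*N²)
I(v) = -27 - 126*v + 3*v² (I(v) = 6 + 3*((v² - 42*v) + (7 - 2*(-3)²)) = 6 + 3*((v² - 42*v) + (7 - 2*9)) = 6 + 3*((v² - 42*v) + (7 - 18)) = 6 + 3*((v² - 42*v) - 11) = 6 + 3*(-11 + v² - 42*v) = 6 + (-33 - 126*v + 3*v²) = -27 - 126*v + 3*v²)
-35*(-58) + I(-4) = -35*(-58) + (-27 - 126*(-4) + 3*(-4)²) = 2030 + (-27 + 504 + 3*16) = 2030 + (-27 + 504 + 48) = 2030 + 525 = 2555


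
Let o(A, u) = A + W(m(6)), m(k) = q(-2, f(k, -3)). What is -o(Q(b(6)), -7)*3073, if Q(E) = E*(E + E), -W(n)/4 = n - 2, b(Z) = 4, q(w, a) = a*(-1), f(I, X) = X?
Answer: -86044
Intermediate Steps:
q(w, a) = -a
m(k) = 3 (m(k) = -1*(-3) = 3)
W(n) = 8 - 4*n (W(n) = -4*(n - 2) = -4*(-2 + n) = 8 - 4*n)
Q(E) = 2*E**2 (Q(E) = E*(2*E) = 2*E**2)
o(A, u) = -4 + A (o(A, u) = A + (8 - 4*3) = A + (8 - 12) = A - 4 = -4 + A)
-o(Q(b(6)), -7)*3073 = -(-4 + 2*4**2)*3073 = -(-4 + 2*16)*3073 = -(-4 + 32)*3073 = -1*28*3073 = -28*3073 = -86044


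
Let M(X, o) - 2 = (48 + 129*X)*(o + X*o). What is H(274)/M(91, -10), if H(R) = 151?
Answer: -151/10844038 ≈ -1.3925e-5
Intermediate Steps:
M(X, o) = 2 + (48 + 129*X)*(o + X*o)
H(274)/M(91, -10) = 151/(2 + 48*(-10) + 129*(-10)*91² + 177*91*(-10)) = 151/(2 - 480 + 129*(-10)*8281 - 161070) = 151/(2 - 480 - 10682490 - 161070) = 151/(-10844038) = 151*(-1/10844038) = -151/10844038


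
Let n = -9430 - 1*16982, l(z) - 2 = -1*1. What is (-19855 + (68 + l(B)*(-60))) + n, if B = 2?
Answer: -46259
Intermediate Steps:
l(z) = 1 (l(z) = 2 - 1*1 = 2 - 1 = 1)
n = -26412 (n = -9430 - 16982 = -26412)
(-19855 + (68 + l(B)*(-60))) + n = (-19855 + (68 + 1*(-60))) - 26412 = (-19855 + (68 - 60)) - 26412 = (-19855 + 8) - 26412 = -19847 - 26412 = -46259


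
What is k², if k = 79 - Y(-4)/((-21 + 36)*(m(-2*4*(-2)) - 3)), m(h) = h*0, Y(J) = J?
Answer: 12609601/2025 ≈ 6227.0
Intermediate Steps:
m(h) = 0
k = 3551/45 (k = 79 - (-4)/((-21 + 36)*(0 - 3)) = 79 - (-4)/(15*(-3)) = 79 - (-4)/(-45) = 79 - (-4)*(-1)/45 = 79 - 1*4/45 = 79 - 4/45 = 3551/45 ≈ 78.911)
k² = (3551/45)² = 12609601/2025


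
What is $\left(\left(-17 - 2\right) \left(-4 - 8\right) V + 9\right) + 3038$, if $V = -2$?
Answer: $2591$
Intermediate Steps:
$\left(\left(-17 - 2\right) \left(-4 - 8\right) V + 9\right) + 3038 = \left(\left(-17 - 2\right) \left(-4 - 8\right) \left(-2\right) + 9\right) + 3038 = \left(\left(-19\right) \left(-12\right) \left(-2\right) + 9\right) + 3038 = \left(228 \left(-2\right) + 9\right) + 3038 = \left(-456 + 9\right) + 3038 = -447 + 3038 = 2591$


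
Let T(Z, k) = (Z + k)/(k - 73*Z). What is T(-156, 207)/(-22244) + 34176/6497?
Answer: 33013653799/6276033380 ≈ 5.2603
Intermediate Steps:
T(Z, k) = (Z + k)/(k - 73*Z)
T(-156, 207)/(-22244) + 34176/6497 = ((-156 + 207)/(207 - 73*(-156)))/(-22244) + 34176/6497 = (51/(207 + 11388))*(-1/22244) + 34176*(1/6497) = (51/11595)*(-1/22244) + 384/73 = ((1/11595)*51)*(-1/22244) + 384/73 = (17/3865)*(-1/22244) + 384/73 = -17/85973060 + 384/73 = 33013653799/6276033380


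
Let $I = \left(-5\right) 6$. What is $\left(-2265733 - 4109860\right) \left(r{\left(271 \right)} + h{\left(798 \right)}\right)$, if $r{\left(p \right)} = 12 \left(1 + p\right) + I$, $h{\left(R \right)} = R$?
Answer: $-25706390976$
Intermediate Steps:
$I = -30$
$r{\left(p \right)} = -18 + 12 p$ ($r{\left(p \right)} = 12 \left(1 + p\right) - 30 = \left(12 + 12 p\right) - 30 = -18 + 12 p$)
$\left(-2265733 - 4109860\right) \left(r{\left(271 \right)} + h{\left(798 \right)}\right) = \left(-2265733 - 4109860\right) \left(\left(-18 + 12 \cdot 271\right) + 798\right) = - 6375593 \left(\left(-18 + 3252\right) + 798\right) = - 6375593 \left(3234 + 798\right) = \left(-6375593\right) 4032 = -25706390976$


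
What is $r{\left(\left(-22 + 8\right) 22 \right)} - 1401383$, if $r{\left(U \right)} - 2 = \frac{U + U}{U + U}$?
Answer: $-1401380$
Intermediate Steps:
$r{\left(U \right)} = 3$ ($r{\left(U \right)} = 2 + \frac{U + U}{U + U} = 2 + \frac{2 U}{2 U} = 2 + 2 U \frac{1}{2 U} = 2 + 1 = 3$)
$r{\left(\left(-22 + 8\right) 22 \right)} - 1401383 = 3 - 1401383 = -1401380$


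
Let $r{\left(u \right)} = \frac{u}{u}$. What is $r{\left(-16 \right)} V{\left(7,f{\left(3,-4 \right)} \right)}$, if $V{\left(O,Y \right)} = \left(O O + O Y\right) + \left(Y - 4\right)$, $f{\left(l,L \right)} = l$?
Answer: $69$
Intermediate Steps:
$V{\left(O,Y \right)} = -4 + Y + O^{2} + O Y$ ($V{\left(O,Y \right)} = \left(O^{2} + O Y\right) + \left(-4 + Y\right) = -4 + Y + O^{2} + O Y$)
$r{\left(u \right)} = 1$
$r{\left(-16 \right)} V{\left(7,f{\left(3,-4 \right)} \right)} = 1 \left(-4 + 3 + 7^{2} + 7 \cdot 3\right) = 1 \left(-4 + 3 + 49 + 21\right) = 1 \cdot 69 = 69$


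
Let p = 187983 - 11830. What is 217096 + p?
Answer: 393249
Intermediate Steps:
p = 176153
217096 + p = 217096 + 176153 = 393249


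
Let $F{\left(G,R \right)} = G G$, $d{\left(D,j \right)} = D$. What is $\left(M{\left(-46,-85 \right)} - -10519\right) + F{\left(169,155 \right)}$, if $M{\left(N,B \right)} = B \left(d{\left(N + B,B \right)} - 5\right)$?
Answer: $50640$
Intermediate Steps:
$F{\left(G,R \right)} = G^{2}$
$M{\left(N,B \right)} = B \left(-5 + B + N\right)$ ($M{\left(N,B \right)} = B \left(\left(N + B\right) - 5\right) = B \left(\left(B + N\right) - 5\right) = B \left(-5 + B + N\right)$)
$\left(M{\left(-46,-85 \right)} - -10519\right) + F{\left(169,155 \right)} = \left(- 85 \left(-5 - 85 - 46\right) - -10519\right) + 169^{2} = \left(\left(-85\right) \left(-136\right) + 10519\right) + 28561 = \left(11560 + 10519\right) + 28561 = 22079 + 28561 = 50640$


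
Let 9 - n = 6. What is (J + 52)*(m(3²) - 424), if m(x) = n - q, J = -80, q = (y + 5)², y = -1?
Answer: 12236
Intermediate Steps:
n = 3 (n = 9 - 1*6 = 9 - 6 = 3)
q = 16 (q = (-1 + 5)² = 4² = 16)
m(x) = -13 (m(x) = 3 - 1*16 = 3 - 16 = -13)
(J + 52)*(m(3²) - 424) = (-80 + 52)*(-13 - 424) = -28*(-437) = 12236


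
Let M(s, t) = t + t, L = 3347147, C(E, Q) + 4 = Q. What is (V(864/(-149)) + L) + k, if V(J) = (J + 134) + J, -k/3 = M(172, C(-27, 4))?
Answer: 498743141/149 ≈ 3.3473e+6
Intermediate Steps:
C(E, Q) = -4 + Q
M(s, t) = 2*t
k = 0 (k = -6*(-4 + 4) = -6*0 = -3*0 = 0)
V(J) = 134 + 2*J (V(J) = (134 + J) + J = 134 + 2*J)
(V(864/(-149)) + L) + k = ((134 + 2*(864/(-149))) + 3347147) + 0 = ((134 + 2*(864*(-1/149))) + 3347147) + 0 = ((134 + 2*(-864/149)) + 3347147) + 0 = ((134 - 1728/149) + 3347147) + 0 = (18238/149 + 3347147) + 0 = 498743141/149 + 0 = 498743141/149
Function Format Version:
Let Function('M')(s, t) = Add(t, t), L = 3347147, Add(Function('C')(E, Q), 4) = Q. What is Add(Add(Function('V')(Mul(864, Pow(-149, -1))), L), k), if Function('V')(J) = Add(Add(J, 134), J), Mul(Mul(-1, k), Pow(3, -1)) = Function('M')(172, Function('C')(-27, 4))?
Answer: Rational(498743141, 149) ≈ 3.3473e+6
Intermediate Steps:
Function('C')(E, Q) = Add(-4, Q)
Function('M')(s, t) = Mul(2, t)
k = 0 (k = Mul(-3, Mul(2, Add(-4, 4))) = Mul(-3, Mul(2, 0)) = Mul(-3, 0) = 0)
Function('V')(J) = Add(134, Mul(2, J)) (Function('V')(J) = Add(Add(134, J), J) = Add(134, Mul(2, J)))
Add(Add(Function('V')(Mul(864, Pow(-149, -1))), L), k) = Add(Add(Add(134, Mul(2, Mul(864, Pow(-149, -1)))), 3347147), 0) = Add(Add(Add(134, Mul(2, Mul(864, Rational(-1, 149)))), 3347147), 0) = Add(Add(Add(134, Mul(2, Rational(-864, 149))), 3347147), 0) = Add(Add(Add(134, Rational(-1728, 149)), 3347147), 0) = Add(Add(Rational(18238, 149), 3347147), 0) = Add(Rational(498743141, 149), 0) = Rational(498743141, 149)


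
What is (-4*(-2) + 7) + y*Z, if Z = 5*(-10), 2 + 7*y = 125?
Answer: -6045/7 ≈ -863.57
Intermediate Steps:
y = 123/7 (y = -2/7 + (⅐)*125 = -2/7 + 125/7 = 123/7 ≈ 17.571)
Z = -50
(-4*(-2) + 7) + y*Z = (-4*(-2) + 7) + (123/7)*(-50) = (8 + 7) - 6150/7 = 15 - 6150/7 = -6045/7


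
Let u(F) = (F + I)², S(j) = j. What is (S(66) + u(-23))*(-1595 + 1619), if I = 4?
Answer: 10248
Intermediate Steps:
u(F) = (4 + F)² (u(F) = (F + 4)² = (4 + F)²)
(S(66) + u(-23))*(-1595 + 1619) = (66 + (4 - 23)²)*(-1595 + 1619) = (66 + (-19)²)*24 = (66 + 361)*24 = 427*24 = 10248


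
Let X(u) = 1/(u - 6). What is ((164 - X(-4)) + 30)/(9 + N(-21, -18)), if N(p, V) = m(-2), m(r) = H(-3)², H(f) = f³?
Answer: 647/2460 ≈ 0.26301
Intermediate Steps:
m(r) = 729 (m(r) = ((-3)³)² = (-27)² = 729)
N(p, V) = 729
X(u) = 1/(-6 + u)
((164 - X(-4)) + 30)/(9 + N(-21, -18)) = ((164 - 1/(-6 - 4)) + 30)/(9 + 729) = ((164 - 1/(-10)) + 30)/738 = ((164 - 1*(-⅒)) + 30)*(1/738) = ((164 + ⅒) + 30)*(1/738) = (1641/10 + 30)*(1/738) = (1941/10)*(1/738) = 647/2460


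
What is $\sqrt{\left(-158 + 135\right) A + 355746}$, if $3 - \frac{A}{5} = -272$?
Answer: $\sqrt{324121} \approx 569.32$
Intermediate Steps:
$A = 1375$ ($A = 15 - -1360 = 15 + 1360 = 1375$)
$\sqrt{\left(-158 + 135\right) A + 355746} = \sqrt{\left(-158 + 135\right) 1375 + 355746} = \sqrt{\left(-23\right) 1375 + 355746} = \sqrt{-31625 + 355746} = \sqrt{324121}$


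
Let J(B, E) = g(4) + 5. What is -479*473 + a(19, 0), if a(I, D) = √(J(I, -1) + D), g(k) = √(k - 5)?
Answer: -226567 + √(5 + I) ≈ -2.2656e+5 + 0.22251*I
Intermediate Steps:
g(k) = √(-5 + k)
J(B, E) = 5 + I (J(B, E) = √(-5 + 4) + 5 = √(-1) + 5 = I + 5 = 5 + I)
a(I, D) = √(5 + I + D) (a(I, D) = √((5 + I) + D) = √(5 + I + D))
-479*473 + a(19, 0) = -479*473 + √(5 + I + 0) = -226567 + √(5 + I)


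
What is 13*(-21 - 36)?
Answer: -741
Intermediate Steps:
13*(-21 - 36) = 13*(-57) = -741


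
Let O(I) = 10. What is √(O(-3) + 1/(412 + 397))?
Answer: 3*√727291/809 ≈ 3.1625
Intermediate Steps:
√(O(-3) + 1/(412 + 397)) = √(10 + 1/(412 + 397)) = √(10 + 1/809) = √(8091/809) = 3*√727291/809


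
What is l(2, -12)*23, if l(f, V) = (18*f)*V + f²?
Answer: -9844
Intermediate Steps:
l(f, V) = f² + 18*V*f (l(f, V) = 18*V*f + f² = f² + 18*V*f)
l(2, -12)*23 = (2*(2 + 18*(-12)))*23 = (2*(2 - 216))*23 = (2*(-214))*23 = -428*23 = -9844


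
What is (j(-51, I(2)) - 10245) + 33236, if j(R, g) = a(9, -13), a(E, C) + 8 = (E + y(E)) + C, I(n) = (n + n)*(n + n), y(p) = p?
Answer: 22988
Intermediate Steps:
I(n) = 4*n**2 (I(n) = (2*n)*(2*n) = 4*n**2)
a(E, C) = -8 + C + 2*E (a(E, C) = -8 + ((E + E) + C) = -8 + (2*E + C) = -8 + (C + 2*E) = -8 + C + 2*E)
j(R, g) = -3 (j(R, g) = -8 - 13 + 2*9 = -8 - 13 + 18 = -3)
(j(-51, I(2)) - 10245) + 33236 = (-3 - 10245) + 33236 = -10248 + 33236 = 22988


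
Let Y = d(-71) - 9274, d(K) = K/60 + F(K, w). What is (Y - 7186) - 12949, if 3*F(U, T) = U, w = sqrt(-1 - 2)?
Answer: -588677/20 ≈ -29434.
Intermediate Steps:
w = I*sqrt(3) (w = sqrt(-3) = I*sqrt(3) ≈ 1.732*I)
F(U, T) = U/3
d(K) = 7*K/20 (d(K) = K/60 + K/3 = 7*K/20)
Y = -185977/20 (Y = (7/20)*(-71) - 9274 = -497/20 - 9274 = -185977/20 ≈ -9298.8)
(Y - 7186) - 12949 = (-185977/20 - 7186) - 12949 = -329697/20 - 12949 = -588677/20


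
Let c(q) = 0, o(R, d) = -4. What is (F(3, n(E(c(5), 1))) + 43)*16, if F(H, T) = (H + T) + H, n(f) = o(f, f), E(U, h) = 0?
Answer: 720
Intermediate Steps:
n(f) = -4
F(H, T) = T + 2*H
(F(3, n(E(c(5), 1))) + 43)*16 = ((-4 + 2*3) + 43)*16 = ((-4 + 6) + 43)*16 = (2 + 43)*16 = 45*16 = 720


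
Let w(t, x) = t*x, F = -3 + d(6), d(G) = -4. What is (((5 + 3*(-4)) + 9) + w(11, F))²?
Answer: 5625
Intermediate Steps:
F = -7 (F = -3 - 4 = -7)
(((5 + 3*(-4)) + 9) + w(11, F))² = (((5 + 3*(-4)) + 9) + 11*(-7))² = (((5 - 12) + 9) - 77)² = ((-7 + 9) - 77)² = (2 - 77)² = (-75)² = 5625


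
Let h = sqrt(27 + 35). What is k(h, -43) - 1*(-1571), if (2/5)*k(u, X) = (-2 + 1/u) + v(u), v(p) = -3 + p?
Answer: 3117/2 + 315*sqrt(62)/124 ≈ 1578.5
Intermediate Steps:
h = sqrt(62) ≈ 7.8740
k(u, X) = -25/2 + 5*u/2 + 5/(2*u) (k(u, X) = 5*((-2 + 1/u) + (-3 + u))/2 = 5*(-5 + u + 1/u)/2 = -25/2 + 5*u/2 + 5/(2*u))
k(h, -43) - 1*(-1571) = 5*(1 + sqrt(62)*(-5 + sqrt(62)))/(2*(sqrt(62))) - 1*(-1571) = 5*(sqrt(62)/62)*(1 + sqrt(62)*(-5 + sqrt(62)))/2 + 1571 = 5*sqrt(62)*(1 + sqrt(62)*(-5 + sqrt(62)))/124 + 1571 = 1571 + 5*sqrt(62)*(1 + sqrt(62)*(-5 + sqrt(62)))/124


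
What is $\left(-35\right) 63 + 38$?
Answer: $-2167$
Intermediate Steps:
$\left(-35\right) 63 + 38 = -2205 + 38 = -2167$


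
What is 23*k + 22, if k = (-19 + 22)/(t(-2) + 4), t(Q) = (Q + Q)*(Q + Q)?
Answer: 509/20 ≈ 25.450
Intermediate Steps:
t(Q) = 4*Q² (t(Q) = (2*Q)*(2*Q) = 4*Q²)
k = 3/20 (k = (-19 + 22)/(4*(-2)² + 4) = 3/(4*4 + 4) = 3/(16 + 4) = 3/20 ≈ 0.15000)
23*k + 22 = 23*(3/20) + 22 = 69/20 + 22 = 509/20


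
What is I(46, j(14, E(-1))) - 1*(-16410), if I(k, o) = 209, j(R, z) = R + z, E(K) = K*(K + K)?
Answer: 16619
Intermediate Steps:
E(K) = 2*K**2 (E(K) = K*(2*K) = 2*K**2)
I(46, j(14, E(-1))) - 1*(-16410) = 209 - 1*(-16410) = 209 + 16410 = 16619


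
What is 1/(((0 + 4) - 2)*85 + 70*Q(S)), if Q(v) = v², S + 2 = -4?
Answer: 1/2690 ≈ 0.00037175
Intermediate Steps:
S = -6 (S = -2 - 4 = -6)
1/(((0 + 4) - 2)*85 + 70*Q(S)) = 1/(((0 + 4) - 2)*85 + 70*(-6)²) = 1/((4 - 2)*85 + 70*36) = 1/(2*85 + 2520) = 1/(170 + 2520) = 1/2690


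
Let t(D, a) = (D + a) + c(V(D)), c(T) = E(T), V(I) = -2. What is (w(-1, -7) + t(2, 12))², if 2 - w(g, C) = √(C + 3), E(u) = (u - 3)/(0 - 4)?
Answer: 4697/16 - 69*I ≈ 293.56 - 69.0*I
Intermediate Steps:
E(u) = ¾ - u/4 (E(u) = (-3 + u)/(-4) = (-3 + u)*(-¼) = ¾ - u/4)
c(T) = ¾ - T/4
t(D, a) = 5/4 + D + a (t(D, a) = (D + a) + (¾ - ¼*(-2)) = (D + a) + (¾ + ½) = (D + a) + 5/4 = 5/4 + D + a)
w(g, C) = 2 - √(3 + C) (w(g, C) = 2 - √(C + 3) = 2 - √(3 + C))
(w(-1, -7) + t(2, 12))² = ((2 - √(3 - 7)) + (5/4 + 2 + 12))² = ((2 - √(-4)) + 61/4)² = ((2 - 2*I) + 61/4)² = (69/4 - 2*I)²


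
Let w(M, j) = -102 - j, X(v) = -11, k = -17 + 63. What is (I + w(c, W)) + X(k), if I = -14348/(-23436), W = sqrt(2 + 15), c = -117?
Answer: -658480/5859 - sqrt(17) ≈ -116.51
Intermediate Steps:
k = 46
W = sqrt(17) ≈ 4.1231
I = 3587/5859 (I = -14348*(-1/23436) = 3587/5859 ≈ 0.61222)
(I + w(c, W)) + X(k) = (3587/5859 + (-102 - sqrt(17))) - 11 = (-594031/5859 - sqrt(17)) - 11 = -658480/5859 - sqrt(17)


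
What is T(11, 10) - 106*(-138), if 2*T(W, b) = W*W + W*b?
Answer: 29487/2 ≈ 14744.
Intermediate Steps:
T(W, b) = W**2/2 + W*b/2 (T(W, b) = (W*W + W*b)/2 = (W**2 + W*b)/2 = W**2/2 + W*b/2)
T(11, 10) - 106*(-138) = (1/2)*11*(11 + 10) - 106*(-138) = (1/2)*11*21 + 14628 = 231/2 + 14628 = 29487/2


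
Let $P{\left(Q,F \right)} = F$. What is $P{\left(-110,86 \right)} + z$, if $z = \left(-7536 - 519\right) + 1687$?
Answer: $-6282$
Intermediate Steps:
$z = -6368$ ($z = -8055 + 1687 = -6368$)
$P{\left(-110,86 \right)} + z = 86 - 6368 = -6282$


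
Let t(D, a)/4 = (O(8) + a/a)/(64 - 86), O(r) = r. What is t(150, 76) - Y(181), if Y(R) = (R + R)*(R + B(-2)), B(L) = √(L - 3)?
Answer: -720760/11 - 362*I*√5 ≈ -65524.0 - 809.46*I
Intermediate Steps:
B(L) = √(-3 + L)
t(D, a) = -18/11 (t(D, a) = 4*((8 + a/a)/(64 - 86)) = 4*((8 + 1)/(-22)) = 4*(9*(-1/22)) = 4*(-9/22) = -18/11)
Y(R) = 2*R*(R + I*√5) (Y(R) = (R + R)*(R + √(-3 - 2)) = (2*R)*(R + √(-5)) = (2*R)*(R + I*√5) = 2*R*(R + I*√5))
t(150, 76) - Y(181) = -18/11 - 2*181*(181 + I*√5) = -18/11 - (65522 + 362*I*√5) = -18/11 + (-65522 - 362*I*√5) = -720760/11 - 362*I*√5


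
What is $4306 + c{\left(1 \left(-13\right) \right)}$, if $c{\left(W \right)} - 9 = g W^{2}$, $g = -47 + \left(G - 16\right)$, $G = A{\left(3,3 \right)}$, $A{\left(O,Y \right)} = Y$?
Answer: $-5825$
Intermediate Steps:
$G = 3$
$g = -60$ ($g = -47 + \left(3 - 16\right) = -47 - 13 = -60$)
$c{\left(W \right)} = 9 - 60 W^{2}$
$4306 + c{\left(1 \left(-13\right) \right)} = 4306 + \left(9 - 60 \left(1 \left(-13\right)\right)^{2}\right) = 4306 + \left(9 - 60 \left(-13\right)^{2}\right) = 4306 + \left(9 - 10140\right) = 4306 - 10131 = -5825$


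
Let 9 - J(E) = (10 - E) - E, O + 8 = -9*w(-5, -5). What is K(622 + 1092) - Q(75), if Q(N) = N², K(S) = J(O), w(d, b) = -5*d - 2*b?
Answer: -6272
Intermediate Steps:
O = -323 (O = -8 - 9*(-5*(-5) - 2*(-5)) = -8 - 9*(25 + 10) = -8 - 9*35 = -8 - 315 = -323)
J(E) = -1 + 2*E (J(E) = 9 - ((10 - E) - E) = 9 - (10 - 2*E) = 9 + (-10 + 2*E) = -1 + 2*E)
K(S) = -647 (K(S) = -1 + 2*(-323) = -1 - 646 = -647)
K(622 + 1092) - Q(75) = -647 - 1*75² = -647 - 1*5625 = -647 - 5625 = -6272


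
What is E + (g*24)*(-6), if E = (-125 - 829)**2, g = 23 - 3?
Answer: 907236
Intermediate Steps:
g = 20
E = 910116 (E = (-954)**2 = 910116)
E + (g*24)*(-6) = 910116 + (20*24)*(-6) = 910116 + 480*(-6) = 910116 - 2880 = 907236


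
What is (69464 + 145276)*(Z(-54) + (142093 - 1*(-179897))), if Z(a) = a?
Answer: 69132536640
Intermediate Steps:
(69464 + 145276)*(Z(-54) + (142093 - 1*(-179897))) = (69464 + 145276)*(-54 + (142093 - 1*(-179897))) = 214740*(-54 + (142093 + 179897)) = 214740*(-54 + 321990) = 214740*321936 = 69132536640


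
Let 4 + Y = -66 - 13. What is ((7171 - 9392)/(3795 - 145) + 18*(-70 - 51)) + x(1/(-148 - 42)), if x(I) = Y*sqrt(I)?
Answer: -7951921/3650 - 83*I*sqrt(190)/190 ≈ -2178.6 - 6.0215*I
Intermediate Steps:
Y = -83 (Y = -4 + (-66 - 13) = -4 - 79 = -83)
x(I) = -83*sqrt(I)
((7171 - 9392)/(3795 - 145) + 18*(-70 - 51)) + x(1/(-148 - 42)) = ((7171 - 9392)/(3795 - 145) + 18*(-70 - 51)) - 83*I*sqrt(190)/190 = (-2221/3650 + 18*(-121)) - 83*I*sqrt(190)/190 = (-2221*1/3650 - 2178) - 83*I*sqrt(190)/190 = (-2221/3650 - 2178) - 83*I*sqrt(190)/190 = -7951921/3650 - 83*I*sqrt(190)/190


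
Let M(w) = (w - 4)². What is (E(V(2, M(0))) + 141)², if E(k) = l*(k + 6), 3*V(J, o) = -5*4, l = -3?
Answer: 20449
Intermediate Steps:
M(w) = (-4 + w)²
V(J, o) = -20/3 (V(J, o) = (-5*4)/3 = (⅓)*(-20) = -20/3)
E(k) = -18 - 3*k (E(k) = -3*(k + 6) = -3*(6 + k) = -18 - 3*k)
(E(V(2, M(0))) + 141)² = ((-18 - 3*(-20/3)) + 141)² = ((-18 + 20) + 141)² = (2 + 141)² = 143² = 20449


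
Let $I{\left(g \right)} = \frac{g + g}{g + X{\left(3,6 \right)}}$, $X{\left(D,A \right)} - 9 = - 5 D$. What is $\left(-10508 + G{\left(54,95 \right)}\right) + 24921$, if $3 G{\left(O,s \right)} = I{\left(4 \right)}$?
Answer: $\frac{43235}{3} \approx 14412.0$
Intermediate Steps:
$X{\left(D,A \right)} = 9 - 5 D$
$I{\left(g \right)} = \frac{2 g}{-6 + g}$ ($I{\left(g \right)} = \frac{g + g}{g + \left(9 - 15\right)} = \frac{2 g}{g + \left(9 - 15\right)} = \frac{2 g}{g - 6} = \frac{2 g}{-6 + g}$)
$G{\left(O,s \right)} = - \frac{4}{3}$ ($G{\left(O,s \right)} = \frac{2 \cdot 4 \frac{1}{-6 + 4}}{3} = \frac{2 \cdot 4 \frac{1}{-2}}{3} = \frac{2 \cdot 4 \left(- \frac{1}{2}\right)}{3} = \frac{1}{3} \left(-4\right) = - \frac{4}{3}$)
$\left(-10508 + G{\left(54,95 \right)}\right) + 24921 = \left(-10508 - \frac{4}{3}\right) + 24921 = - \frac{31528}{3} + 24921 = \frac{43235}{3}$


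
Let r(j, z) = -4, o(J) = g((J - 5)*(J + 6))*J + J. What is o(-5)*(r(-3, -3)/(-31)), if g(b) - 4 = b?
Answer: 100/31 ≈ 3.2258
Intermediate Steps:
g(b) = 4 + b
o(J) = J + J*(4 + (-5 + J)*(6 + J)) (o(J) = (4 + (J - 5)*(J + 6))*J + J = (4 + (-5 + J)*(6 + J))*J + J = J*(4 + (-5 + J)*(6 + J)) + J = J + J*(4 + (-5 + J)*(6 + J)))
o(-5)*(r(-3, -3)/(-31)) = (-5*(-25 - 5 + (-5)²))*(-4/(-31)) = (-5*(-25 - 5 + 25))*(-4*(-1/31)) = -5*(-5)*(4/31) = 25*(4/31) = 100/31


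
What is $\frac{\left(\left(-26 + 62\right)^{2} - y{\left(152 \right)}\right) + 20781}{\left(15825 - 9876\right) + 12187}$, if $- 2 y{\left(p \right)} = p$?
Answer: $\frac{22153}{18136} \approx 1.2215$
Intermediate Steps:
$y{\left(p \right)} = - \frac{p}{2}$
$\frac{\left(\left(-26 + 62\right)^{2} - y{\left(152 \right)}\right) + 20781}{\left(15825 - 9876\right) + 12187} = \frac{\left(\left(-26 + 62\right)^{2} - \left(- \frac{1}{2}\right) 152\right) + 20781}{\left(15825 - 9876\right) + 12187} = \frac{\left(36^{2} - -76\right) + 20781}{5949 + 12187} = \frac{\left(1296 + 76\right) + 20781}{18136} = \left(1372 + 20781\right) \frac{1}{18136} = 22153 \cdot \frac{1}{18136} = \frac{22153}{18136}$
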